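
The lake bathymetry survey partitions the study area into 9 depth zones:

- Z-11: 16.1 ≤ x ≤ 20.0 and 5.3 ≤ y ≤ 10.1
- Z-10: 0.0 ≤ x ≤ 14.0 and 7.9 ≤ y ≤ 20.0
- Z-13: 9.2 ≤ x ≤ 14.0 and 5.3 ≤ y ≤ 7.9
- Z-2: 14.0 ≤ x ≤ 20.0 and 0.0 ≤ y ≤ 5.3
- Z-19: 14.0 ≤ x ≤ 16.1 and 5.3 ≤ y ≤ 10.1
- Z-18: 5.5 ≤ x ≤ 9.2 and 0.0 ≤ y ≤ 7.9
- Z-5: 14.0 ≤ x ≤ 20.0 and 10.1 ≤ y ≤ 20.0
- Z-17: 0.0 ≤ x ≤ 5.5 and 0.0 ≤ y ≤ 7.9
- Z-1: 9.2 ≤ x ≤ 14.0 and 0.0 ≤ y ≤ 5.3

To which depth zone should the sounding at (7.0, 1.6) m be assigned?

The point has x = 7.0 and y = 1.6.
Only Z-18 satisfies 5.5 ≤ x ≤ 9.2 and 0.0 ≤ y ≤ 7.9.

Z-18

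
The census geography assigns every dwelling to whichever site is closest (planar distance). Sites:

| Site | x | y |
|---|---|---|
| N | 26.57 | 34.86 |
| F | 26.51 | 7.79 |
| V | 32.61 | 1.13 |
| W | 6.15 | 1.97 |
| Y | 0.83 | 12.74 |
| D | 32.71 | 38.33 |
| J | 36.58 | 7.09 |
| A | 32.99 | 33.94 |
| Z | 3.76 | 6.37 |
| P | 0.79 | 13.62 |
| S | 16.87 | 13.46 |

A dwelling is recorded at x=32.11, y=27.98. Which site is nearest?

Squared distances to each site:
N: 78.026; F: 438.996; V: 721.173; W: 1350.442; Y: 1210.696; D: 107.482; J: 456.373; A: 36.296; Z: 1270.715; P: 1187.152; S: 443.088.
Minimum at A.

A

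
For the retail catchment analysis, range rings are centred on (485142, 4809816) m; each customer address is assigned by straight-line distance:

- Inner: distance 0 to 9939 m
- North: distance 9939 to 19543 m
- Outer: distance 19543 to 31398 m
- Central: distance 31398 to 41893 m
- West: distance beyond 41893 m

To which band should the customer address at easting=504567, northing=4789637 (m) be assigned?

Outer

Distance = √((504567−485142)² + (4789637−4809816)²) = √(377330625.000 + 407192041.000) = 28009.332 m.
19543 ≤ 28009.332 < 31398 → Outer.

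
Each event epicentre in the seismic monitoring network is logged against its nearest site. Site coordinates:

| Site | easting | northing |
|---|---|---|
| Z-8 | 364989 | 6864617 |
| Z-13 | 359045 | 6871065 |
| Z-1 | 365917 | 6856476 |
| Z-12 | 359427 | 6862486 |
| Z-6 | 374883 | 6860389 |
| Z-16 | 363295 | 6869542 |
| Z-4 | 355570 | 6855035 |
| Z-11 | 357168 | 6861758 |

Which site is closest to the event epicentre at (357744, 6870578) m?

Z-13

Squared distances to each site:
Z-8: 88023546.000; Z-13: 1929770.000; Z-1: 265664333.000; Z-12: 68312953.000; Z-6: 397561042.000; Z-16: 31886897.000; Z-4: 246311125.000; Z-11: 78124176.000.
Minimum at Z-13.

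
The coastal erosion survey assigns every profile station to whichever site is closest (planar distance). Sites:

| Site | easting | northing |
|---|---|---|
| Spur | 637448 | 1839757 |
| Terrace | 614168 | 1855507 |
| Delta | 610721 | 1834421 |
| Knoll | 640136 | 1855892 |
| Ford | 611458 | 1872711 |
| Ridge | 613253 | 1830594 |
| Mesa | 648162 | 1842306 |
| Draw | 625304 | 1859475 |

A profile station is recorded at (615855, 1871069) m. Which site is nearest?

Ford

Squared distances to each site:
Spur: 1446698993.000; Terrace: 245021813.000; Delta: 1369433860.000; Knoll: 819908290.000; Ford: 22029773.000; Ridge: 1644996029.000; Mesa: 1871052418.000; Draw: 223704437.000.
Minimum at Ford.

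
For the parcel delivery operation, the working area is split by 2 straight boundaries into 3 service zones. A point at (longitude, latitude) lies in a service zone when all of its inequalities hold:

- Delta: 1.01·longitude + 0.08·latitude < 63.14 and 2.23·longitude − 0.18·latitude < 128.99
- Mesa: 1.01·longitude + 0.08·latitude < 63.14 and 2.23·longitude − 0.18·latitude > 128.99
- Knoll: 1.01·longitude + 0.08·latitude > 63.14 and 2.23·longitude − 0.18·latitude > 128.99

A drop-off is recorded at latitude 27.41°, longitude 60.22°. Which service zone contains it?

1.01·60.22 + 0.08·27.41 = 63.015, which is < 63.14
2.23·60.22 − 0.18·27.41 = 129.357, which is > 128.99
This sign pattern matches Mesa.

Mesa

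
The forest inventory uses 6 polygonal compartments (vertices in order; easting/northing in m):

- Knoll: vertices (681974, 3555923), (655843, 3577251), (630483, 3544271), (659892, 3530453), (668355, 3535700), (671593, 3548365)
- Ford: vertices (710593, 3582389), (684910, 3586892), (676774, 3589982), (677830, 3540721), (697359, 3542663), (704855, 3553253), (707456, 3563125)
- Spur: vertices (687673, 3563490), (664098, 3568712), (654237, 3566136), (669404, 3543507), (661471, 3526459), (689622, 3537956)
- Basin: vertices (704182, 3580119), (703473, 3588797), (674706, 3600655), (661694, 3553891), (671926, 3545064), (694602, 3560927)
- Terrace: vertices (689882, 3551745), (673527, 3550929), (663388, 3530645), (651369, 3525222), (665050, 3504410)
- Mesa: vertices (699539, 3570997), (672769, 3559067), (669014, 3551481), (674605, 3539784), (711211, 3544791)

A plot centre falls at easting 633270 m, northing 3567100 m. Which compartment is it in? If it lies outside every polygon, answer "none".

Cast a ray rightward from (633270, 3567100). For each polygon, the edges (by vertex number in listed order) whose endpoints lie on opposite sides of northing = 3567100, where each meets that height, and whether that is right or left of the point:
Knoll: 1–2 at easting≈668280.0 (right), 2–3 at easting≈648037.4 (right) → 2 crossings.
Ford: 3–4 at easting≈677264.5 (right), 7–1 at easting≈708103.3 (right) → 2 crossings.
Spur: 1–2 at easting≈671375.5 (right), 2–3 at easting≈657927.2 (right) → 2 crossings.
Basin: 3–4 at easting≈665369.4 (right), 6–1 at easting≈697683.4 (right) → 2 crossings.
Terrace: no edge straddles that height → 0 crossings.
Mesa: 1–2 at easting≈690794.4 (right), 5–1 at easting≈701274.7 (right) → 2 crossings.
All counts are even, so the point lies outside every listed polygon.

none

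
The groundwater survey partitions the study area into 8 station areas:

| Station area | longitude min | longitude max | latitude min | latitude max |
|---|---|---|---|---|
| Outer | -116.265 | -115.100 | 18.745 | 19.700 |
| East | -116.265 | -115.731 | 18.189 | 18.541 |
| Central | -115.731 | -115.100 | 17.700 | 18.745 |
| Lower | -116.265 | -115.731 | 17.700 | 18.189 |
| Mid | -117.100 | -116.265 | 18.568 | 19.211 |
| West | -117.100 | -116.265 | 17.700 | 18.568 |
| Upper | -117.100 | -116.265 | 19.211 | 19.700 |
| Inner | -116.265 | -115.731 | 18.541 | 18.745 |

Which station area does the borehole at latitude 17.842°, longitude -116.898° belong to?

West

The point has longitude = -116.898 and latitude = 17.842.
Only West satisfies -117.100 ≤ longitude ≤ -116.265 and 17.700 ≤ latitude ≤ 18.568.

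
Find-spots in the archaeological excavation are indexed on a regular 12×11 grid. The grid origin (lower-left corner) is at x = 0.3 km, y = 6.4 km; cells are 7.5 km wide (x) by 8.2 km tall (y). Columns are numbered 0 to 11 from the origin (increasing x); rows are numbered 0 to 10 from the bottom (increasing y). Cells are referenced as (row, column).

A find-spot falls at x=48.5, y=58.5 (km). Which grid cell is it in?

(6, 6)

Column index: ⌊(48.5 − 0.3) / 7.5⌋ = ⌊6.427⌋ = 6
Row offset from origin: ⌊(58.5 − 6.4) / 8.2⌋ = ⌊6.354⌋ = 6 → row 6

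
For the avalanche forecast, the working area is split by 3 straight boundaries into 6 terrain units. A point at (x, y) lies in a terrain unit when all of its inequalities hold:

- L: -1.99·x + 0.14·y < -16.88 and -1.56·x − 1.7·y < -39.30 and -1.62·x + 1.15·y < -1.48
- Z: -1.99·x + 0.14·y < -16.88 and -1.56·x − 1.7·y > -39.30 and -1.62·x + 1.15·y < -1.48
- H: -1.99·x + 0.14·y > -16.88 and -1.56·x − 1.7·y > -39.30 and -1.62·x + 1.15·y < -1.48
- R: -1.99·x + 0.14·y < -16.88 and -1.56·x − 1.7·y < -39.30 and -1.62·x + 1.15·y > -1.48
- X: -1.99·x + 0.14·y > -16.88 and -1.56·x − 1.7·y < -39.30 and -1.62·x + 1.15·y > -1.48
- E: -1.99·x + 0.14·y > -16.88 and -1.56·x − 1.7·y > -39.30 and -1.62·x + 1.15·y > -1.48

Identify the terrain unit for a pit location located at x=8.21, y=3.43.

-1.99·8.21 + 0.14·3.43 = -15.858, which is > -16.88
-1.56·8.21 − 1.7·3.43 = -18.639, which is > -39.30
-1.62·8.21 + 1.15·3.43 = -9.356, which is < -1.48
This sign pattern matches H.

H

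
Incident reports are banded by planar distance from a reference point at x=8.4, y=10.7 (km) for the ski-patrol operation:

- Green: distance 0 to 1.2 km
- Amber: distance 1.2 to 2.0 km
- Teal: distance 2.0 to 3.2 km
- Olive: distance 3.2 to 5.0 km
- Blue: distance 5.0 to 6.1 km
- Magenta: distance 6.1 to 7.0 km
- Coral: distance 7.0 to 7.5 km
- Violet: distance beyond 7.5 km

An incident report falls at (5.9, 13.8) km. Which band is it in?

Distance = √((5.9−8.4)² + (13.8−10.7)²) = √(6.250 + 9.610) = 3.982 km.
3.2 ≤ 3.982 < 5.0 → Olive.

Olive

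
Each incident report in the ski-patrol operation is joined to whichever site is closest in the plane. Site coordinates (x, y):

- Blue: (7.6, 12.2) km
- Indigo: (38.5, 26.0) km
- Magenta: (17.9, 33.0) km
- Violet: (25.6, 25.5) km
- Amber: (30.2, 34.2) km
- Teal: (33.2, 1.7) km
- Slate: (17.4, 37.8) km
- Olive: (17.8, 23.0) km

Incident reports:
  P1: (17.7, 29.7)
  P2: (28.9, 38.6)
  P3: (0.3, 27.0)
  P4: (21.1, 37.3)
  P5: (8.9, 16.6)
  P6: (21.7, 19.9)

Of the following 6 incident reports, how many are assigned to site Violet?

P1 → Magenta
P2 → Amber
P3 → Blue
P4 → Slate
P5 → Blue
P6 → Olive
0 of the 6 go to Violet.

0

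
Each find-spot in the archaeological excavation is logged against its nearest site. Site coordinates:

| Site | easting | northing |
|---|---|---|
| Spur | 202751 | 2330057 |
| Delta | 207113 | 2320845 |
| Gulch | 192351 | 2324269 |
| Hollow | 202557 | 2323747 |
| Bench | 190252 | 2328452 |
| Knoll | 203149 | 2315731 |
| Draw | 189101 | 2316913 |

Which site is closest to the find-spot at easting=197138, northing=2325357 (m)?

Squared distances to each site:
Spur: 53595769.000; Delta: 119858769.000; Gulch: 24099113.000; Hollow: 31957661.000; Bench: 56996021.000; Knoll: 128791997.000; Draw: 135894505.000.
Minimum at Gulch.

Gulch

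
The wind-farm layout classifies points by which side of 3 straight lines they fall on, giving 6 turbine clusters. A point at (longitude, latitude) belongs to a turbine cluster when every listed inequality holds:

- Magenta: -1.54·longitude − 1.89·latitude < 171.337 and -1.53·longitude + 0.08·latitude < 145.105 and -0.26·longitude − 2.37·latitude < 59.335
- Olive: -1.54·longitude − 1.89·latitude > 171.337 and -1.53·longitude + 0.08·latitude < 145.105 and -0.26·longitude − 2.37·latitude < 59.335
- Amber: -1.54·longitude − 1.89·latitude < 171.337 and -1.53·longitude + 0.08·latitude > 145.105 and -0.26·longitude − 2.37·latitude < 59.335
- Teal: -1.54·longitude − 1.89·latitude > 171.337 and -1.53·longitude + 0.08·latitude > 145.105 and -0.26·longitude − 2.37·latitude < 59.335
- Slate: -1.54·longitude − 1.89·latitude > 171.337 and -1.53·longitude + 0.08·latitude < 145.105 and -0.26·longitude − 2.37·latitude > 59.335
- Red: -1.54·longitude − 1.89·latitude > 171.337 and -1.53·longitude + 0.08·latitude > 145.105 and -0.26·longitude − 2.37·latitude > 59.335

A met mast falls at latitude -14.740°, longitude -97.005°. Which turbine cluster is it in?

Red

-1.54·-97.005 − 1.89·-14.740 = 177.246, which is > 171.337
-1.53·-97.005 + 0.08·-14.740 = 147.238, which is > 145.105
-0.26·-97.005 − 2.37·-14.740 = 60.155, which is > 59.335
This sign pattern matches Red.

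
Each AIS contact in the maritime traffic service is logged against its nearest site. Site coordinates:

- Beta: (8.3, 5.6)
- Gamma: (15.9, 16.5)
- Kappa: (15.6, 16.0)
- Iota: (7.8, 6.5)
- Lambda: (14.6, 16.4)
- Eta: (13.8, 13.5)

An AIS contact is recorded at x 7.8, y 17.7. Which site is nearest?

Squared distances to each site:
Beta: 146.660; Gamma: 67.050; Kappa: 63.730; Iota: 125.440; Lambda: 47.930; Eta: 53.640.
Minimum at Lambda.

Lambda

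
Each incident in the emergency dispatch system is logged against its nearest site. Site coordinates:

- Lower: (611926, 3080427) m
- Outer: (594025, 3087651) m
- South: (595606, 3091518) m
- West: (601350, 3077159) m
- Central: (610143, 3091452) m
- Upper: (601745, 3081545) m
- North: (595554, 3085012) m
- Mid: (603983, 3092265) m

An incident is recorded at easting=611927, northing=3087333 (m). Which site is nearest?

Central

Squared distances to each site:
Lower: 47692837.000; Outer: 320582728.000; South: 283889266.000; West: 215383205.000; Central: 20148817.000; Upper: 137174068.000; North: 273462170.000; Mid: 87431760.000.
Minimum at Central.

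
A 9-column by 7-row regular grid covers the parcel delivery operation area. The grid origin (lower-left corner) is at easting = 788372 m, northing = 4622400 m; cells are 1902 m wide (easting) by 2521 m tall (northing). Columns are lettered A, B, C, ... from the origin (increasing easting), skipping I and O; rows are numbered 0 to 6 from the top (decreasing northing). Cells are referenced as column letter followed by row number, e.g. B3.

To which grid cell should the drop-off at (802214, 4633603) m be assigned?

H2

Column index: ⌊(802214 − 788372) / 1902⌋ = ⌊7.278⌋ = 7 → column H
Row offset from origin: ⌊(4633603 − 4622400) / 2521⌋ = ⌊4.444⌋ = 4 → row 2 (counted from top)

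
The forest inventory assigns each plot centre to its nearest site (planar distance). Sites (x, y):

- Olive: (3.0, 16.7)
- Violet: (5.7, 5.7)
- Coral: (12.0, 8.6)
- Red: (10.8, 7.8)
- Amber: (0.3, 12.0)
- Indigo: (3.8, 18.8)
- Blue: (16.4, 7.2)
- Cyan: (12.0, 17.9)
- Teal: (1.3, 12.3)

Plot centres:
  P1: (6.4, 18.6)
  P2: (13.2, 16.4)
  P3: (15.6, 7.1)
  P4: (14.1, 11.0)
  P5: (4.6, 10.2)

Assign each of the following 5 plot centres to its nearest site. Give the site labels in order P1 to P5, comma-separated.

Indigo, Cyan, Blue, Coral, Teal

P1 → Indigo (d²=6.80)
P2 → Cyan (d²=3.69)
P3 → Blue (d²=0.65)
P4 → Coral (d²=10.17)
P5 → Teal (d²=15.30)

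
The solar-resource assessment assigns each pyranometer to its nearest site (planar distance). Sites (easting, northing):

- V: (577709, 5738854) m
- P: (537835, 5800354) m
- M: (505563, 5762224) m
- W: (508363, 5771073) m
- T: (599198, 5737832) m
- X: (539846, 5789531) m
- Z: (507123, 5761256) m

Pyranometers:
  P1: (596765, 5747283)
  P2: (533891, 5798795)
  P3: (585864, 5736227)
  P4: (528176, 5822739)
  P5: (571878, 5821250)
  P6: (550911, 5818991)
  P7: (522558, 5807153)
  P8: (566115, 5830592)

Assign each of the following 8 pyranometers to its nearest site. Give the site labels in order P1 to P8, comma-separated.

P1 → T (d²=95240890.00)
P2 → P (d²=17985617.00)
P3 → V (d²=73405154.00)
P4 → P (d²=594384506.00)
P5 → P (d²=1595568665.00)
P6 → P (d²=518319545.00)
P7 → P (d²=279613130.00)
P8 → P (d²=1714095044.00)

T, P, V, P, P, P, P, P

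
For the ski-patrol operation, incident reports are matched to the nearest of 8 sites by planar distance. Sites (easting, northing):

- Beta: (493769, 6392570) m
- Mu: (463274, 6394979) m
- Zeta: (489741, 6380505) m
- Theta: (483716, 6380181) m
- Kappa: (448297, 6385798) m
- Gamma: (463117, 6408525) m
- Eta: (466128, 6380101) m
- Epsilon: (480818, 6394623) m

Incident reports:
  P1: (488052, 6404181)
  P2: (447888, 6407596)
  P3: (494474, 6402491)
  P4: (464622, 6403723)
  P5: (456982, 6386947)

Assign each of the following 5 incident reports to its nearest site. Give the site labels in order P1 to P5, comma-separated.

Epsilon, Gamma, Beta, Gamma, Kappa

P1 → Epsilon (d²=143686120.00)
P2 → Gamma (d²=232785482.00)
P3 → Beta (d²=98923266.00)
P4 → Gamma (d²=25324229.00)
P5 → Kappa (d²=76749426.00)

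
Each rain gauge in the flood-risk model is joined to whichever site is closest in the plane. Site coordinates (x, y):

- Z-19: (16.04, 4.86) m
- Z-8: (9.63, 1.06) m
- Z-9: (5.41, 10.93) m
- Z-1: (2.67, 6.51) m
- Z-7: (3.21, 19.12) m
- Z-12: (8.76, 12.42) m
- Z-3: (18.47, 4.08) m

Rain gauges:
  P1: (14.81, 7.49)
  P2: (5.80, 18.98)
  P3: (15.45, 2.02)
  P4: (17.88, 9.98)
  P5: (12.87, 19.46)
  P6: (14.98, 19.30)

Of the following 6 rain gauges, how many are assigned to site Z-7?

1

P1 → Z-19
P2 → Z-7
P3 → Z-19
P4 → Z-19
P5 → Z-12
P6 → Z-12
1 of the 6 goes to Z-7.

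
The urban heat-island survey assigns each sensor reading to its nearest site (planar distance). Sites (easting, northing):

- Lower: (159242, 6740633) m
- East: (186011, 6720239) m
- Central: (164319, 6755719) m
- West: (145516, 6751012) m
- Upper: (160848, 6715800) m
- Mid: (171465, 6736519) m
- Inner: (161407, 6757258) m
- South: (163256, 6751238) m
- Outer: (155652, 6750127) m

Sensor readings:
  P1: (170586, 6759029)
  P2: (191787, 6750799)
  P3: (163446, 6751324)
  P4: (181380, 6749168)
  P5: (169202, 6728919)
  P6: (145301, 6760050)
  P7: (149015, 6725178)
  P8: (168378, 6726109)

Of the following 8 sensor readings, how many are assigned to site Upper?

P1 → Central
P2 → Mid
P3 → South
P4 → Mid
P5 → Mid
P6 → West
P7 → Upper
P8 → Mid
1 of the 8 goes to Upper.

1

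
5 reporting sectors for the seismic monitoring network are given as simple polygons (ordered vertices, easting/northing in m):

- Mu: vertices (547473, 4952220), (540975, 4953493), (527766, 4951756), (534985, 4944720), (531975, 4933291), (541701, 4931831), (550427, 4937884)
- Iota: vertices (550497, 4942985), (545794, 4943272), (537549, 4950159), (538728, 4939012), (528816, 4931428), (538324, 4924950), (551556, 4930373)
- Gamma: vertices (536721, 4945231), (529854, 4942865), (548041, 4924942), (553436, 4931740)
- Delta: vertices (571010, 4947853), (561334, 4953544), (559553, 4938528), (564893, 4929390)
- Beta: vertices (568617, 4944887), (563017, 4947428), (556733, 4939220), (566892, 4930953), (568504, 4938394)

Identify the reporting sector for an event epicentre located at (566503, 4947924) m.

Cast a ray rightward from (566503, 4947924). For each polygon, the edges (by vertex number in listed order) whose endpoints lie on opposite sides of northing = 4947924, where each meets that height, and whether that is right or left of the point:
Mu: 3–4 at easting≈531697.7 (left), 7–1 at easting≈548358.2 (left) → 0 crossings.
Iota: 2–3 at easting≈540224.7 (left), 3–4 at easting≈537785.4 (left) → 0 crossings.
Gamma: no edge straddles that height → 0 crossings.
Delta: 1–2 at easting≈570889.3 (right), 2–3 at easting≈560667.4 (left) → 1 crossing.
Beta: no edge straddles that height → 0 crossings.
Only Delta has an odd count, so the point is inside Delta.

Delta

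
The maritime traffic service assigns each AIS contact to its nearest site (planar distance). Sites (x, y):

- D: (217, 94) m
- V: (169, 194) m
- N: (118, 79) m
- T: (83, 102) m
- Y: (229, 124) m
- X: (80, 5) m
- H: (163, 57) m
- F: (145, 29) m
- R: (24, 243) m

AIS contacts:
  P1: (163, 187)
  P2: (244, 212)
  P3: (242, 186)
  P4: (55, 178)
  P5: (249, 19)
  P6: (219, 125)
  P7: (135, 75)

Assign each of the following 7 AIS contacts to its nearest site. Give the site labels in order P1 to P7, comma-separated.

V, V, Y, R, D, Y, N

P1 → V (d²=85.00)
P2 → V (d²=5949.00)
P3 → Y (d²=4013.00)
P4 → R (d²=5186.00)
P5 → D (d²=6649.00)
P6 → Y (d²=101.00)
P7 → N (d²=305.00)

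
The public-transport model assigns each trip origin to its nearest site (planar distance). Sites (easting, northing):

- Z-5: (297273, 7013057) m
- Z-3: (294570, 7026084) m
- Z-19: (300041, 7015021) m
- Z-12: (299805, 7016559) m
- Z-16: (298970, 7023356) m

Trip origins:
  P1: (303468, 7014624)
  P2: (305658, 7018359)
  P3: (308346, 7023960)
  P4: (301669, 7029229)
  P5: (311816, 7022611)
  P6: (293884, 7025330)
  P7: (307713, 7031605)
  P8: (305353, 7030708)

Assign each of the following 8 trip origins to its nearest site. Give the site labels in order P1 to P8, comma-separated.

Z-19, Z-12, Z-16, Z-16, Z-16, Z-3, Z-16, Z-16

P1 → Z-19 (d²=11901938.00)
P2 → Z-12 (d²=37497609.00)
P3 → Z-16 (d²=88274192.00)
P4 → Z-16 (d²=41776730.00)
P5 → Z-16 (d²=165574741.00)
P6 → Z-3 (d²=1039112.00)
P7 → Z-16 (d²=144486050.00)
P8 → Z-16 (d²=94794593.00)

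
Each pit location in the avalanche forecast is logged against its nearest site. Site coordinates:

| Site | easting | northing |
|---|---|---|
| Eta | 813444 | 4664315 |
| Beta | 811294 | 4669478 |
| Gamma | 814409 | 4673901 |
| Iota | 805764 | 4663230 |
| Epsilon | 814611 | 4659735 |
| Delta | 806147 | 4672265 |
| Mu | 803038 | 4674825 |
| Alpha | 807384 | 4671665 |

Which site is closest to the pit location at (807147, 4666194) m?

Iota

Squared distances to each site:
Eta: 43182850.000; Beta: 27982265.000; Gamma: 112134493.000; Iota: 10697985.000; Epsilon: 97429977.000; Delta: 37857041.000; Mu: 91378042.000; Alpha: 29988010.000.
Minimum at Iota.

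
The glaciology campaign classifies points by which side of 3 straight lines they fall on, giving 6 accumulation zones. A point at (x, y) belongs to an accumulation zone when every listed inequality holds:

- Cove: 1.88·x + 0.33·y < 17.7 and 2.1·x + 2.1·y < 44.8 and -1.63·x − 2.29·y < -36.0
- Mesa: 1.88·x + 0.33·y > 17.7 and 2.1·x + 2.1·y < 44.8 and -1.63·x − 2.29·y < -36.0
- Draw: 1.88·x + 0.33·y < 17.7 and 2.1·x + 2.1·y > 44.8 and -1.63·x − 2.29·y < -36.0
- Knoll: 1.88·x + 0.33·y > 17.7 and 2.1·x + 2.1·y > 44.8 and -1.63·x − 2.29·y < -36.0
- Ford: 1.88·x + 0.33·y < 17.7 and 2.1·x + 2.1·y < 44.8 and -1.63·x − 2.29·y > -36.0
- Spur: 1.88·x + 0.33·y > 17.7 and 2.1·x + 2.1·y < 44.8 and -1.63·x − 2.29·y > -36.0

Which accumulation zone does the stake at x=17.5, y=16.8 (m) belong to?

1.88·17.5 + 0.33·16.8 = 38.444, which is > 17.7
2.1·17.5 + 2.1·16.8 = 72.030, which is > 44.8
-1.63·17.5 − 2.29·16.8 = -66.997, which is < -36.0
This sign pattern matches Knoll.

Knoll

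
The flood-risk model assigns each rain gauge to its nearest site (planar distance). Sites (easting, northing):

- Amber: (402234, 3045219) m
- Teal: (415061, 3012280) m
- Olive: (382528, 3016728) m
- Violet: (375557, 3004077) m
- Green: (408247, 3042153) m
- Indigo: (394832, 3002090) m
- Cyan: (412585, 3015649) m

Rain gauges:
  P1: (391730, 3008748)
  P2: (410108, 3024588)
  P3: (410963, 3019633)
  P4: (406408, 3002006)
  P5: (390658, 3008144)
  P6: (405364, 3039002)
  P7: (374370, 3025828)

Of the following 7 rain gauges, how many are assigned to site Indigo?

P1 → Indigo
P2 → Cyan
P3 → Cyan
P4 → Indigo
P5 → Indigo
P6 → Green
P7 → Olive
3 of the 7 go to Indigo.

3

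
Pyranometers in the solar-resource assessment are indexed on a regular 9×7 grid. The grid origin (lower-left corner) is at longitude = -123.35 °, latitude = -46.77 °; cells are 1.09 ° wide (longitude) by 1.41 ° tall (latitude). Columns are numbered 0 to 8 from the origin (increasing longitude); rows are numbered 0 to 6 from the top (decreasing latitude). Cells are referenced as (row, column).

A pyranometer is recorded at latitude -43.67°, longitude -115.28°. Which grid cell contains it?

Column index: ⌊(-115.28 − -123.35) / 1.09⌋ = ⌊7.404⌋ = 7
Row offset from origin: ⌊(-43.67 − -46.77) / 1.41⌋ = ⌊2.199⌋ = 2 → row 4 (counted from top)

(4, 7)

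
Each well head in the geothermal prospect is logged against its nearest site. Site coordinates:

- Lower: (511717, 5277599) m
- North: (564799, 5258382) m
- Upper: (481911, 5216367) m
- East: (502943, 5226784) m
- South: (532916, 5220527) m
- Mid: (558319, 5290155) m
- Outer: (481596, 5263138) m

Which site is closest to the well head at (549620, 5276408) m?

Mid

Squared distances to each site:
Lower: 1438055890.000; North: 555338717.000; Upper: 8189430362.000; East: 4641283705.000; South: 3401709777.000; Mid: 264652610.000; Outer: 4803357476.000.
Minimum at Mid.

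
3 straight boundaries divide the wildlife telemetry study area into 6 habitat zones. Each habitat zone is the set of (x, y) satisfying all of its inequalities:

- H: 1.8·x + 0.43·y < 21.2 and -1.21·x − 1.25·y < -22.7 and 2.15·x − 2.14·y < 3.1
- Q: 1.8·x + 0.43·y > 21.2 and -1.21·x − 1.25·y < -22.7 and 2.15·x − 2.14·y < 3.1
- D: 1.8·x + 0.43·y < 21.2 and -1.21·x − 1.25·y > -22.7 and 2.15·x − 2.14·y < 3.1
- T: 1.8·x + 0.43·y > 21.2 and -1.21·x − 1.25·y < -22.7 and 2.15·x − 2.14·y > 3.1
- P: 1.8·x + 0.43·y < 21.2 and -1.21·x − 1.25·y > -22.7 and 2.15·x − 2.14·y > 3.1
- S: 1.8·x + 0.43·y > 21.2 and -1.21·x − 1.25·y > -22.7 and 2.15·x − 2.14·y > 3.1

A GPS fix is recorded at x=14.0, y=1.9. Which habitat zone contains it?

S

1.8·14.0 + 0.43·1.9 = 26.017, which is > 21.2
-1.21·14.0 − 1.25·1.9 = -19.315, which is > -22.7
2.15·14.0 − 2.14·1.9 = 26.034, which is > 3.1
This sign pattern matches S.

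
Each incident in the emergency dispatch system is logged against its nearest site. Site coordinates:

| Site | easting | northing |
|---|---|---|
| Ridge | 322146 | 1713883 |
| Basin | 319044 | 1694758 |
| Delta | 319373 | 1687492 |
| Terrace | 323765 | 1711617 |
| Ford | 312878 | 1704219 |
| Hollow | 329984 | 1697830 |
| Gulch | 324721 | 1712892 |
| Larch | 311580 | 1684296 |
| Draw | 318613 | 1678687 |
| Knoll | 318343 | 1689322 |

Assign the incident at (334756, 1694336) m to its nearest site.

Hollow

Squared distances to each site:
Ridge: 541097309.000; Basin: 247045028.000; Delta: 283477025.000; Terrace: 419435042.000; Ford: 576320573.000; Hollow: 34980020.000; Gulch: 445026361.000; Larch: 637928576.000; Draw: 505487650.000; Knoll: 294526765.000.
Minimum at Hollow.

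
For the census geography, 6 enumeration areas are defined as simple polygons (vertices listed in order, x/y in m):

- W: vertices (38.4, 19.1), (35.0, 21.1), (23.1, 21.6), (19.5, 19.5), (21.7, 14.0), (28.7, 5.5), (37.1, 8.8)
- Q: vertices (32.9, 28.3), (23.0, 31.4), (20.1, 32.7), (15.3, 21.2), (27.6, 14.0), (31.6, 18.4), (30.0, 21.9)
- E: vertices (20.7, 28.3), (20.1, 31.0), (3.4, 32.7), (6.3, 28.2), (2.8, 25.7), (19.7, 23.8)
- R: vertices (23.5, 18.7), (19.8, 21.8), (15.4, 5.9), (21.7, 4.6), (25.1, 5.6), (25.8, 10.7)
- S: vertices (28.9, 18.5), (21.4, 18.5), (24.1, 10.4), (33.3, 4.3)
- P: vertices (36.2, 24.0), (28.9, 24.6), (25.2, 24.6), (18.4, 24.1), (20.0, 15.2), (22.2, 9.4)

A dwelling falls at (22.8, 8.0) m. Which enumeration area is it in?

R

Cast a ray rightward from (22.8, 8.0). For each polygon, the edges (by vertex number in listed order) whose endpoints lie on opposite sides of y = 8.0, where each meets that height, and whether that is right or left of the point:
W: 5–6 at x≈26.64 (right), 6–7 at x≈35.06 (right) → 2 crossings.
Q: no edge straddles that height → 0 crossings.
E: no edge straddles that height → 0 crossings.
R: 2–3 at x≈15.98 (left), 5–6 at x≈25.43 (right) → 1 crossing.
S: 3–4 at x≈27.72 (right), 4–1 at x≈32.15 (right) → 2 crossings.
P: no edge straddles that height → 0 crossings.
Only R has an odd count, so the point is inside R.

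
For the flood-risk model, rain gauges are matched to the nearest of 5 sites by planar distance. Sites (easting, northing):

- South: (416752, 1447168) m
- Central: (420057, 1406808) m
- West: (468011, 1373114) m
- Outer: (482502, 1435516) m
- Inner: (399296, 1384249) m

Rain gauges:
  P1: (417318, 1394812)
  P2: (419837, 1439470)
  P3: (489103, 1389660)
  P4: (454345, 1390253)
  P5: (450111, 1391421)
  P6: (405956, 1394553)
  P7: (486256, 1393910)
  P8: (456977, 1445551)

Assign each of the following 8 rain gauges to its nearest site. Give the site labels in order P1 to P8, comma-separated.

Central, South, West, West, West, Inner, West, Outer

P1 → Central (d²=151406137.00)
P2 → South (d²=68776429.00)
P3 → West (d²=718642580.00)
P4 → West (d²=480504877.00)
P5 → West (d²=655556249.00)
P6 → Inner (d²=150528016.00)
P7 → West (d²=765353641.00)
P8 → Outer (d²=752226850.00)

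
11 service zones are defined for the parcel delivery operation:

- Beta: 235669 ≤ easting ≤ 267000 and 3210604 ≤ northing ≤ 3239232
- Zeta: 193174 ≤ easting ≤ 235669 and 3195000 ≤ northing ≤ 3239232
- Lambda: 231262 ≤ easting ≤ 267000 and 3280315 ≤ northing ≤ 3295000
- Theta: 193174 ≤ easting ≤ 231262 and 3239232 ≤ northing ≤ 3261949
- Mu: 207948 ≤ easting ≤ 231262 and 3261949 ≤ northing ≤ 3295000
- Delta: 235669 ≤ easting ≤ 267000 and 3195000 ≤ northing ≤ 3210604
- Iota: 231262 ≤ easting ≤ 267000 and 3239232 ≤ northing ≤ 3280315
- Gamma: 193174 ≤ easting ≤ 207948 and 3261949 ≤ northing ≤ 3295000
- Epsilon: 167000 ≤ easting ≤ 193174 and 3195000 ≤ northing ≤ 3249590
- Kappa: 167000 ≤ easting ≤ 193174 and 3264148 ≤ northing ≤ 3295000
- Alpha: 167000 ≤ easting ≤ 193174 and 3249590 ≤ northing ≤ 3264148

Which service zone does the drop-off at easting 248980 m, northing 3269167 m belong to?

The point has easting = 248980 and northing = 3269167.
Only Iota satisfies 231262 ≤ easting ≤ 267000 and 3239232 ≤ northing ≤ 3280315.

Iota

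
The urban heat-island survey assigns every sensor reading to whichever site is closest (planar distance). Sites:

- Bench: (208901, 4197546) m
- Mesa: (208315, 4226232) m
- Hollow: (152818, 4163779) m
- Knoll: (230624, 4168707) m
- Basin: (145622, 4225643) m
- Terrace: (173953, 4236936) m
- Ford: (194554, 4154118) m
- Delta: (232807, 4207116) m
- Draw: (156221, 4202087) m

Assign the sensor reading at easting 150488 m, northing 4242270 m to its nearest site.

Squared distances to each site:
Bench: 5412314745.000; Mesa: 3601179373.000; Hollow: 6166265981.000; Knoll: 11833293465.000; Basin: 300135085.000; Terrace: 579057781.000; Ford: 9712587460.000; Delta: 8012221477.000; Draw: 1647540778.000.
Minimum at Basin.

Basin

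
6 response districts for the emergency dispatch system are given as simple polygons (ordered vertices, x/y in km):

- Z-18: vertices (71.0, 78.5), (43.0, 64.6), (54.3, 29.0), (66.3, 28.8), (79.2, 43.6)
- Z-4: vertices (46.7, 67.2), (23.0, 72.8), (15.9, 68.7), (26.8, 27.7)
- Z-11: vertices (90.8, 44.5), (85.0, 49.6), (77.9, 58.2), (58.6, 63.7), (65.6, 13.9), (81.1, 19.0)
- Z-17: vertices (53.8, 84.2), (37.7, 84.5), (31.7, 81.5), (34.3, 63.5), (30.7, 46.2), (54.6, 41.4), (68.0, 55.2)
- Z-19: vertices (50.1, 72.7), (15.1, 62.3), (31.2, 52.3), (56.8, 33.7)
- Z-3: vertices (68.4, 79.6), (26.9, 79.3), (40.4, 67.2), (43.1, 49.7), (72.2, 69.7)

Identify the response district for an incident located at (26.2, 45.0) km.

Z-4

Cast a ray rightward from (26.2, 45.0). For each polygon, the edges (by vertex number in listed order) whose endpoints lie on opposite sides of y = 45.0, where each meets that height, and whether that is right or left of the point:
Z-18: 2–3 at x≈49.22 (right), 5–1 at x≈78.87 (right) → 2 crossings.
Z-4: 3–4 at x≈22.20 (left), 4–1 at x≈35.52 (right) → 1 crossing.
Z-11: 1–2 at x≈90.23 (right), 4–5 at x≈61.23 (right) → 2 crossings.
Z-17: 5–6 at x≈36.68 (right), 6–7 at x≈58.10 (right) → 2 crossings.
Z-19: 3–4 at x≈41.25 (right), 4–1 at x≈54.86 (right) → 2 crossings.
Z-3: no edge straddles that height → 0 crossings.
Only Z-4 has an odd count, so the point is inside Z-4.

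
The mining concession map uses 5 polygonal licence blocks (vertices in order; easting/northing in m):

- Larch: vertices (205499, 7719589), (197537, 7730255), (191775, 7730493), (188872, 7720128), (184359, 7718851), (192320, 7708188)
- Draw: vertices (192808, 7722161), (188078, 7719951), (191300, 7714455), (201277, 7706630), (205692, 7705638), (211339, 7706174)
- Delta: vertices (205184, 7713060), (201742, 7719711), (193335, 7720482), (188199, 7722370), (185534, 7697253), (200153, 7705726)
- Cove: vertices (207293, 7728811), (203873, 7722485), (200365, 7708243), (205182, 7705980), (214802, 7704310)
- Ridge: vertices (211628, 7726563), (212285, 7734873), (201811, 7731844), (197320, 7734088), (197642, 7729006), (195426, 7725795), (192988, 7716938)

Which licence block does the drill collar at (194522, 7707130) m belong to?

Cast a ray rightward from (194522, 7707130). For each polygon, the edges (by vertex number in listed order) whose endpoints lie on opposite sides of northing = 7707130, where each meets that height, and whether that is right or left of the point:
Larch: no edge straddles that height → 0 crossings.
Draw: 3–4 at easting≈200639.5 (right), 6–1 at easting≈210230.9 (right) → 2 crossings.
Delta: 4–5 at easting≈186582.0 (left), 6–1 at easting≈201116.1 (right) → 1 crossing.
Cove: 3–4 at easting≈202734.1 (right), 5–1 at easting≈213937.7 (right) → 2 crossings.
Ridge: no edge straddles that height → 0 crossings.
Only Delta has an odd count, so the point is inside Delta.

Delta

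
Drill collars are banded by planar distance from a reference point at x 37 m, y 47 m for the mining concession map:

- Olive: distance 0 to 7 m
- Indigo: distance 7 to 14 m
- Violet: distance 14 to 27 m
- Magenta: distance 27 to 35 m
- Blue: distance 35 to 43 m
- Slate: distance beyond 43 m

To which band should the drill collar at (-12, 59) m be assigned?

Distance = √((-12−37)² + (59−47)²) = √(2401.000 + 144.000) = 50.448 m.
43 ≤ 50.448 < ∞ → Slate.

Slate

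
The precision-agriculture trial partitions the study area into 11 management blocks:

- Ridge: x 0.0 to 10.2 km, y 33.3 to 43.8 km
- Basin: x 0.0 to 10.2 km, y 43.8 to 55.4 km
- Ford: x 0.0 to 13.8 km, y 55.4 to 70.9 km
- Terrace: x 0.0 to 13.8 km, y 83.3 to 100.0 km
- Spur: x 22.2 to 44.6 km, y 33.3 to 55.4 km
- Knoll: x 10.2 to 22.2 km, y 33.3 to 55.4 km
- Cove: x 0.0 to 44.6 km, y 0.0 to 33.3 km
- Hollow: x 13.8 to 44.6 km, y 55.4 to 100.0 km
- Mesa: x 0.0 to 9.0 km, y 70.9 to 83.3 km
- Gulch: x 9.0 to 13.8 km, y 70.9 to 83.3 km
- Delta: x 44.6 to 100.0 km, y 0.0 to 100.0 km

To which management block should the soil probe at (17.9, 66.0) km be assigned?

Hollow

The point has x = 17.9 and y = 66.0.
Only Hollow satisfies 13.8 ≤ x ≤ 44.6 and 55.4 ≤ y ≤ 100.0.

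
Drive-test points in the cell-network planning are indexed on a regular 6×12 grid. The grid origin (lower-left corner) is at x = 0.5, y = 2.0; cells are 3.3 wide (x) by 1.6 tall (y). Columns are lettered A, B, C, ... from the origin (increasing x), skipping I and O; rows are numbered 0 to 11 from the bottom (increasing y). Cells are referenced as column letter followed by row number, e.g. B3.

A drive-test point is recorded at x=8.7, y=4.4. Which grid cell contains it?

Column index: ⌊(8.7 − 0.5) / 3.3⌋ = ⌊2.485⌋ = 2 → column C
Row offset from origin: ⌊(4.4 − 2.0) / 1.6⌋ = ⌊1.500⌋ = 1 → row 1

C1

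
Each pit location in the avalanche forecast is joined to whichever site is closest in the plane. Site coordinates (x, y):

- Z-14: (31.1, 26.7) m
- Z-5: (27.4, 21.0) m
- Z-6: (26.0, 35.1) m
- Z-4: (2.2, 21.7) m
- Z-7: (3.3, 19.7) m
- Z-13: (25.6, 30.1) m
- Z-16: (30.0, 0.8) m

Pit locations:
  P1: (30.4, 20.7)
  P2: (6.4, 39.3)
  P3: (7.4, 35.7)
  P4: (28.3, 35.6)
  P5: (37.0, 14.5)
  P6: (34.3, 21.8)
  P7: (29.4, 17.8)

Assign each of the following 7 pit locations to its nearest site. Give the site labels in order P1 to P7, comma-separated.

P1 → Z-5 (d²=9.09)
P2 → Z-4 (d²=327.40)
P3 → Z-4 (d²=223.04)
P4 → Z-6 (d²=5.54)
P5 → Z-5 (d²=134.41)
P6 → Z-14 (d²=34.25)
P7 → Z-5 (d²=14.24)

Z-5, Z-4, Z-4, Z-6, Z-5, Z-14, Z-5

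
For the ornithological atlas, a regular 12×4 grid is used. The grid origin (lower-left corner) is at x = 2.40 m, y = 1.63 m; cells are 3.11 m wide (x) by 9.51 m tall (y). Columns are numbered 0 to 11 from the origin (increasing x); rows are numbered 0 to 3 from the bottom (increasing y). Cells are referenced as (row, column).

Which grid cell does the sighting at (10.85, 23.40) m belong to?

(2, 2)

Column index: ⌊(10.85 − 2.40) / 3.11⌋ = ⌊2.717⌋ = 2
Row offset from origin: ⌊(23.40 − 1.63) / 9.51⌋ = ⌊2.289⌋ = 2 → row 2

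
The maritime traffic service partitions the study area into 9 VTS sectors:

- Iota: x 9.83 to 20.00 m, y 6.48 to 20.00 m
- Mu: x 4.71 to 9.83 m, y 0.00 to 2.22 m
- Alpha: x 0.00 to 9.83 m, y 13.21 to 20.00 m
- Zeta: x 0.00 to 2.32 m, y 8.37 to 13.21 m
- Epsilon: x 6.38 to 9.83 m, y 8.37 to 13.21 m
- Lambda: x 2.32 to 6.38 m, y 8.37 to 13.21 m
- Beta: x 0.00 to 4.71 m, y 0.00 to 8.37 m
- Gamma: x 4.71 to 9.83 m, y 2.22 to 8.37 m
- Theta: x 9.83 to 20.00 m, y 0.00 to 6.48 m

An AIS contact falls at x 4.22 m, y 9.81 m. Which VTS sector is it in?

The point has x = 4.22 and y = 9.81.
Only Lambda satisfies 2.32 ≤ x ≤ 6.38 and 8.37 ≤ y ≤ 13.21.

Lambda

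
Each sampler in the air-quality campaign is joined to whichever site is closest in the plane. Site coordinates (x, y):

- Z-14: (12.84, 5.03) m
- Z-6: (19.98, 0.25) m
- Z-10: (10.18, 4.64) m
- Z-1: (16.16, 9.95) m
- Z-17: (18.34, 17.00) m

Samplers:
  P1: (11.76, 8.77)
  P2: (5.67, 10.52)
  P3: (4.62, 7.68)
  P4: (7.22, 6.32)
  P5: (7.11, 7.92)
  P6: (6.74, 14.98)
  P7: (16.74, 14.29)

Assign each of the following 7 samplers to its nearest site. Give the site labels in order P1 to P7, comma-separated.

Z-14, Z-10, Z-10, Z-10, Z-10, Z-1, Z-17

P1 → Z-14 (d²=15.15)
P2 → Z-10 (d²=54.91)
P3 → Z-10 (d²=40.16)
P4 → Z-10 (d²=11.58)
P5 → Z-10 (d²=20.18)
P6 → Z-1 (d²=114.04)
P7 → Z-17 (d²=9.90)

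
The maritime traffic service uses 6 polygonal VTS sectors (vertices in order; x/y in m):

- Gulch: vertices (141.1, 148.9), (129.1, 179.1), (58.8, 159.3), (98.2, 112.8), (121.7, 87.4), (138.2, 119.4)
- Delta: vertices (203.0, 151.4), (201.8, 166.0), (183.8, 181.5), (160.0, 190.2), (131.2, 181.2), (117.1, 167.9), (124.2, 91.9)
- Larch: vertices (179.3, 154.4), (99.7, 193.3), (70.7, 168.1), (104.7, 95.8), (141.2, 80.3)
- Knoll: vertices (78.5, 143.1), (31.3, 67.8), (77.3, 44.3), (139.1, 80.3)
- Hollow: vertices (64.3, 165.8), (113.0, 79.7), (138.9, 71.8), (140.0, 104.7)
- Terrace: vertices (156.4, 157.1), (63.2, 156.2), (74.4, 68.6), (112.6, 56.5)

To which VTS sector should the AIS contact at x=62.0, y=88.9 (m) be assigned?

Knoll

Cast a ray rightward from (62.0, 88.9). For each polygon, the edges (by vertex number in listed order) whose endpoints lie on opposite sides of y = 88.9, where each meets that height, and whether that is right or left of the point:
Gulch: 4–5 at x≈120.31 (right), 5–6 at x≈122.47 (right) → 2 crossings.
Delta: no edge straddles that height → 0 crossings.
Larch: 4–5 at x≈120.95 (right), 5–1 at x≈145.62 (right) → 2 crossings.
Knoll: 1–2 at x≈44.53 (left), 4–1 at x≈130.80 (right) → 1 crossing.
Hollow: 1–2 at x≈107.80 (right), 3–4 at x≈139.47 (right) → 2 crossings.
Terrace: 2–3 at x≈71.80 (right), 4–1 at x≈126.71 (right) → 2 crossings.
Only Knoll has an odd count, so the point is inside Knoll.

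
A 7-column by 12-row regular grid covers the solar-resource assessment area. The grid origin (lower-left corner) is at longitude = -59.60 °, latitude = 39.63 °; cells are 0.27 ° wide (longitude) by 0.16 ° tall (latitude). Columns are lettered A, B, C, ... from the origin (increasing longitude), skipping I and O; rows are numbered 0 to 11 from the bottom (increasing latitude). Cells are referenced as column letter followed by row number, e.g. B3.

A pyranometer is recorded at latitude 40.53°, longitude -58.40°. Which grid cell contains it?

E5

Column index: ⌊(-58.40 − -59.60) / 0.27⌋ = ⌊4.444⌋ = 4 → column E
Row offset from origin: ⌊(40.53 − 39.63) / 0.16⌋ = ⌊5.625⌋ = 5 → row 5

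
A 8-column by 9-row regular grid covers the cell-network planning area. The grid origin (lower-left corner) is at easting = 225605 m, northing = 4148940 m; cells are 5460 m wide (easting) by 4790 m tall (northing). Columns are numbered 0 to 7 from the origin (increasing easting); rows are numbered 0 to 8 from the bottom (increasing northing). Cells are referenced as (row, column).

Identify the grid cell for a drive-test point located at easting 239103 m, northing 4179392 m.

(6, 2)

Column index: ⌊(239103 − 225605) / 5460⌋ = ⌊2.472⌋ = 2
Row offset from origin: ⌊(4179392 − 4148940) / 4790⌋ = ⌊6.357⌋ = 6 → row 6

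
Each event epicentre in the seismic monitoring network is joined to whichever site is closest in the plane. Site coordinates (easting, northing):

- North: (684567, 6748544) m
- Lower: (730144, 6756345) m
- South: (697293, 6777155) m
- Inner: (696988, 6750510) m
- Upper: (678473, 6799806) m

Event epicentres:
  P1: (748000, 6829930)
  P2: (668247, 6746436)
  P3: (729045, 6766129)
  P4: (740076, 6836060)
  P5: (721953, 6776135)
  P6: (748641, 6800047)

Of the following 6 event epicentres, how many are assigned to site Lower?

P1 → South
P2 → North
P3 → Lower
P4 → Upper
P5 → Lower
P6 → Lower
3 of the 6 go to Lower.

3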